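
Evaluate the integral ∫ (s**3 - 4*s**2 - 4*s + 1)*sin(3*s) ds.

Use integration by parts with u = s**3 - 4*s**2 - 4*s + 1, dv = sin(3*s) ds, so v = -cos(3*s)/3.
Apply parts 3 times (tabular method): alternate signs, differentiate u down to 0, integrate dv up.

-s**3*cos(3*s)/3 + s**2*sin(3*s)/3 + 4*s**2*cos(3*s)/3 - 8*s*sin(3*s)/9 + 14*s*cos(3*s)/9 - 14*sin(3*s)/27 - 17*cos(3*s)/27 + C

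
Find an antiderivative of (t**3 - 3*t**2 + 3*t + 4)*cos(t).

t**3*sin(t) - 3*t**2*sin(t) + 3*t**2*cos(t) - 3*t*sin(t) - 6*t*cos(t) + 10*sin(t) - 3*cos(t) + C

Use integration by parts with u = t**3 - 3*t**2 + 3*t + 4, dv = cos(t) dt, so v = sin(t).
Apply parts 3 times (tabular method): alternate signs, differentiate u down to 0, integrate dv up.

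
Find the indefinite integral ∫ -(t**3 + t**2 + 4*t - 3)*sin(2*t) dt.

t**3*cos(2*t)/2 - 3*t**2*sin(2*t)/4 + t**2*cos(2*t)/2 - t*sin(2*t)/2 + 5*t*cos(2*t)/4 - 5*sin(2*t)/8 - 7*cos(2*t)/4 + C

Use integration by parts with u = t**3 + t**2 + 4*t - 3, dv = -sin(2*t) dt, so v = cos(2*t)/2.
Apply parts 3 times (tabular method): alternate signs, differentiate u down to 0, integrate dv up.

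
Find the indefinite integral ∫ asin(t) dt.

Use integration by parts with u = arcsin(t), dv = dt.
Then du = 1/sqrt(-t**2 + 1) dt.

t*asin(t) + sqrt(-t**2 + 1) + C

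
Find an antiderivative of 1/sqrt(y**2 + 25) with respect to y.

log(y + sqrt(y**2 + 25)) + C

Substitute y = 5·tan(θ), so dy = 5·sec(θ)^2 dθ and the radical becomes sqrt(y**2 + 25) = 5·sec(θ) by the Pythagorean identity.
Integrate the resulting trig expression in θ, then back-substitute tan(θ) = y/5, sec(θ) = sqrt(y**2 + 25)/5 (absorbing any constant into C).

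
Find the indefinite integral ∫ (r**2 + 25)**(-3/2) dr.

Substitute r = 5·tan(θ), so dr = 5·sec(θ)^2 dθ and the radical becomes sqrt(r**2 + 25) = 5·sec(θ) by the Pythagorean identity.
Integrate the resulting trig expression in θ, then back-substitute tan(θ) = r/5, sec(θ) = sqrt(r**2 + 25)/5 (absorbing any constant into C).

r/(25*sqrt(r**2 + 25)) + C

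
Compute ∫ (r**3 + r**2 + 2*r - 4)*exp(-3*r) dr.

Use integration by parts with u = r**3 + r**2 + 2*r - 4, dv = exp(-3*r) dr, so v = -exp(-3*r)/3.
Apply parts 3 times (tabular method): alternate signs, differentiate u down to 0, integrate dv up.

(-9*r**3 - 18*r**2 - 30*r + 26)*exp(-3*r)/27 + C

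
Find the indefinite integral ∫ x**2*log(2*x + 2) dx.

Use integration by parts with u = log(2*x + 2), dv = x**2 dx.
Then du = 2/(2*x + 2) dx and v = x**3/3.

x**3*log(2*x + 2)/3 - x**3/9 + x**2/6 - x/3 + log(x + 1)/3 + C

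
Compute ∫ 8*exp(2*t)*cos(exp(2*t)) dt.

Let u = exp(2*t), so du = (2*exp(2*t)) dt.
Rewriting, the integral becomes 4·∫ cos(u) du = 4·sin(u).
Substituting back, u = exp(2*t).

4*sin(exp(2*t)) + C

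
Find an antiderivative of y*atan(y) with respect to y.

y**2*atan(y)/2 - y/2 + atan(y)/2 + C

Use integration by parts with u = arctan(y), dv = y dy.
Then du = 1/(y**2 + 1) dy.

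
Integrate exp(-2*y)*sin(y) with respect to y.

Let I denote the integral. Integrate by parts with u = sin(y), dv = exp(-2*y) dy, so v = -exp(-2*y)/2: I = -exp(-2*y)*sin(y)/2 + (1/2)·∫ exp(-2*y)*cos(y) dy.
Apply parts again with u = cos(y), dv = exp(-2*y) dy: ∫ exp(-2*y)*cos(y) dy = -exp(-2*y)*cos(y)/2 − (1/2)·I. Substituting back brings back I: I = -exp(-2*y)*sin(y)/2 - exp(-2*y)*cos(y)/4 − (1/4)·I.
Solving for I: (1 + 1/4)·I equals the remaining terms, so I = (4/5)·(-exp(-2*y)*sin(y)/2 - exp(-2*y)*cos(y)/4).

-2*exp(-2*y)*sin(y)/5 - exp(-2*y)*cos(y)/5 + C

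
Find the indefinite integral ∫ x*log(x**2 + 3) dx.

x**2*log(x**2 + 3)/2 - x**2/2 + 3*log(x**2 + 3)/2 + C

Let u = x**2 + 3, so du = (2*x) dx.
The integral becomes (1/2)·∫ log(u) du; integrate by parts with u′=log(u), dv′=du.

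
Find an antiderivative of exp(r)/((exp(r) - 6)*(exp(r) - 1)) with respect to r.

Let u = e^r, du = e^r dr.
The integral becomes ∫ du/((u-6)(u-1)); decompose into partial fractions.

log(exp(r) - 6)/5 - log(exp(r) - 1)/5 + C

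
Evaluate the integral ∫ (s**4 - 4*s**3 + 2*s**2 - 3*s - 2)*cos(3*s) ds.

Use integration by parts with u = s**4 - 4*s**3 + 2*s**2 - 3*s - 2, dv = cos(3*s) ds, so v = sin(3*s)/3.
Apply parts 4 times (tabular method): alternate signs, differentiate u down to 0, integrate dv up.

s**4*sin(3*s)/3 - 4*s**3*sin(3*s)/3 + 4*s**3*cos(3*s)/9 + 2*s**2*sin(3*s)/9 - 4*s**2*cos(3*s)/3 - s*sin(3*s)/9 + 4*s*cos(3*s)/27 - 58*sin(3*s)/81 - cos(3*s)/27 + C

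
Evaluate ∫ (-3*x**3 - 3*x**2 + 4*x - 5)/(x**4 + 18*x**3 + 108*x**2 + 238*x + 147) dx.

-log(x + 1)/8 - 37*log(x + 3)/32 - 55*log(x + 7)/32 - 283/(8*x + 56) + C

Factor the denominator: (x + 1)*(x + 3)*(x + 7)**2.
Partial-fraction decomposition: -55/(32*(x + 7)) + 283/(8*(x + 7)**2) - 37/(32*(x + 3)) - 1/(8*(x + 1)).
Integrate each term; A/(x−a) gives A·log|x−a|; A/(x−a)² gives −A/(x−a).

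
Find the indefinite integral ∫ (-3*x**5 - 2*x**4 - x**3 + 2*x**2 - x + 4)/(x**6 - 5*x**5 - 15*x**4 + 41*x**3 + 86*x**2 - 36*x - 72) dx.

-13033*log(x - 6)/3360 + 899*log(x - 3)/600 - log(x - 1)/180 - 9*log(x + 1)/56 - 3263*log(x + 2)/7200 - 43/(60*x + 120) + C

Factor the denominator: (x - 6)*(x - 3)*(x - 1)*(x + 1)*(x + 2)**2.
Partial-fraction decomposition: -3263/(7200*(x + 2)) + 43/(60*(x + 2)**2) - 9/(56*(x + 1)) - 1/(180*(x - 1)) + 899/(600*(x - 3)) - 13033/(3360*(x - 6)).
Integrate each term; A/(x−a) gives A·log|x−a|; A/(x−a)² gives −A/(x−a).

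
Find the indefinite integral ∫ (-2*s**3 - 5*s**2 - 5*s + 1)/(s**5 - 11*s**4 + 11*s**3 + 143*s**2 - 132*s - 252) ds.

Factor the denominator: (s - 7)*(s - 6)*(s - 2)*(s + 1)*(s + 3).
Partial-fraction decomposition: 1/(36*(s + 3)) - 1/(112*(s + 1)) - 3/(20*(s - 2)) + 641/(252*(s - 6)) - 193/(80*(s - 7)).
Integrate each term: A/(s−a) contributes A·log|s−a|.

-193*log(s - 7)/80 + 641*log(s - 6)/252 - 3*log(s - 2)/20 - log(s + 1)/112 + log(s + 3)/36 + C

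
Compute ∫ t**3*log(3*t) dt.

Use integration by parts with u = log(3*t), dv = t**3 dt.
Then du = 1/t dt and v = t**4/4.

t**4*(log(t) + log(3))/4 - t**4/16 + C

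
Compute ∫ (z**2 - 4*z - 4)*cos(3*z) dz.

Use integration by parts with u = z**2 - 4*z - 4, dv = cos(3*z) dz, so v = sin(3*z)/3.
Apply parts 2 times (tabular method): alternate signs, differentiate u down to 0, integrate dv up.

z**2*sin(3*z)/3 - 4*z*sin(3*z)/3 + 2*z*cos(3*z)/9 - 38*sin(3*z)/27 - 4*cos(3*z)/9 + C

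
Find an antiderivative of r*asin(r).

r**2*asin(r)/2 + r*sqrt(-r**2 + 1)/4 - asin(r)/4 + C

Use integration by parts with u = arcsin(r), dv = r dr.
Then du = 1/sqrt(-r**2 + 1) dr.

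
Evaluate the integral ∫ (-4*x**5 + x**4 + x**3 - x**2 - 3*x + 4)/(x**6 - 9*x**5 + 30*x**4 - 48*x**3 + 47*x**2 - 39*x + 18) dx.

1749*log(x - 3)/100 - 22*log(x - 2) + log(x - 1)/4 + 13*log(x**2 + 1)/100 + 9*atan(x)/50 + 439/(10*x - 30) + C

Factor the denominator: (x - 3)**2*(x - 2)*(x - 1)*(x**2 + 1).
Partial-fraction decomposition: (13*x + 9)/(50*(x**2 + 1)) + 1/(4*(x - 1)) - 22/(x - 2) + 1749/(100*(x - 3)) - 439/(10*(x - 3)**2).
Integrate each term; A/(x−a) gives A·log|x−a|; the (Bx+D)/(x²+p²) term gives a log and an atan.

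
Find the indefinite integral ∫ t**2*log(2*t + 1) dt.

t**3*log(2*t + 1)/3 - t**3/9 + t**2/12 - t/12 + log(2*t + 1)/24 + C

Use integration by parts with u = log(2*t + 1), dv = t**2 dt.
Then du = 2/(2*t + 1) dt and v = t**3/3.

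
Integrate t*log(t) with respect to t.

Use integration by parts with u = log(t), dv = t dt.
Then du = 1/t dt and v = t**2/2.

t**2*log(t)/2 - t**2/4 + C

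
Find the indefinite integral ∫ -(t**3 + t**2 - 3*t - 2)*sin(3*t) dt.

t**3*cos(3*t)/3 - t**2*sin(3*t)/3 + t**2*cos(3*t)/3 - 2*t*sin(3*t)/9 - 11*t*cos(3*t)/9 + 11*sin(3*t)/27 - 20*cos(3*t)/27 + C

Use integration by parts with u = t**3 + t**2 - 3*t - 2, dv = -sin(3*t) dt, so v = cos(3*t)/3.
Apply parts 3 times (tabular method): alternate signs, differentiate u down to 0, integrate dv up.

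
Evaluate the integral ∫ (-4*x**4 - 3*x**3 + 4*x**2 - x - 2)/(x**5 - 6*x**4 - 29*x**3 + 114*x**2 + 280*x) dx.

Factor the denominator: x*(x - 7)*(x - 5)*(x + 2)*(x + 4).
Partial-fraction decomposition: -383/(396*(x + 4)) + 2/(21*(x + 2)) + 1391/(315*(x - 5)) - 1741/(231*(x - 7)) - 1/(140*x).
Integrate each term: A/(x−a) contributes A·log|x−a|.

-log(x)/140 - 1741*log(x - 7)/231 + 1391*log(x - 5)/315 + 2*log(x + 2)/21 - 383*log(x + 4)/396 + C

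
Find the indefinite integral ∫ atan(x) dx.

x*atan(x) - log(x**2 + 1)/2 + C

Use integration by parts with u = arctan(x), dv = dx.
Then du = 1/(x**2 + 1) dx.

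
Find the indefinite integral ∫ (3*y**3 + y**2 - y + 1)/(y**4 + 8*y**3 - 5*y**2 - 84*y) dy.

Factor the denominator: y*(y - 3)*(y + 4)*(y + 7).
Partial-fraction decomposition: 162/(35*(y + 7)) - 57/(28*(y + 4)) + 44/(105*(y - 3)) - 1/(84*y).
Integrate each term: A/(y−a) contributes A·log|y−a|.

-log(y)/84 + 44*log(y - 3)/105 - 57*log(y + 4)/28 + 162*log(y + 7)/35 + C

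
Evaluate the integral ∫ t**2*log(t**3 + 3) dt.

t**3*log(t**3 + 3)/3 - t**3/3 + log(t**3 + 3) + C

Let u = t**3 + 3, so du = (3*t**2) dt.
The integral becomes (1/3)·∫ log(u) du; integrate by parts with u′=log(u), dv′=du.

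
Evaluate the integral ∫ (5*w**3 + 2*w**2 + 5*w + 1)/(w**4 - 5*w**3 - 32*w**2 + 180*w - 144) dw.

1183*log(w - 6)/120 - 373*log(w - 4)/60 + 13*log(w - 1)/105 + 1037*log(w + 6)/840 + C

Factor the denominator: (w - 6)*(w - 4)*(w - 1)*(w + 6).
Partial-fraction decomposition: 1037/(840*(w + 6)) + 13/(105*(w - 1)) - 373/(60*(w - 4)) + 1183/(120*(w - 6)).
Integrate each term: A/(w−a) contributes A·log|w−a|.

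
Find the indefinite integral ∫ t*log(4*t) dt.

Use integration by parts with u = log(4*t), dv = t dt.
Then du = 1/t dt and v = t**2/2.

t**2*(log(t) + 2*log(2))/2 - t**2/4 + C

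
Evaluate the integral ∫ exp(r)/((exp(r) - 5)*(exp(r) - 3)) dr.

log(exp(r) - 5)/2 - log(exp(r) - 3)/2 + C

Let u = e^r, du = e^r dr.
The integral becomes ∫ du/((u-5)(u-3)); decompose into partial fractions.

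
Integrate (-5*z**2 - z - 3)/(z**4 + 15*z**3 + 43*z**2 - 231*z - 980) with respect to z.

Factor the denominator: (z - 4)*(z + 5)*(z + 7)**2.
Partial-fraction decomposition: -1615/(484*(z + 7)) - 241/(22*(z + 7)**2) + 41/(12*(z + 5)) - 29/(363*(z - 4)).
Integrate each term; A/(z−a) gives A·log|z−a|; A/(z−a)² gives −A/(z−a).

-29*log(z - 4)/363 + 41*log(z + 5)/12 - 1615*log(z + 7)/484 + 241/(22*z + 154) + C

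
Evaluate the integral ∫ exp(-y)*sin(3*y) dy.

Let I denote the integral. Integrate by parts with u = sin(3*y), dv = exp(-y) dy, so v = -exp(-y): I = -exp(-y)*sin(3*y) + 3·∫ exp(-y)*cos(3*y) dy.
Apply parts again with u = cos(3*y), dv = exp(-y) dy: ∫ exp(-y)*cos(3*y) dy = -exp(-y)*cos(3*y) − 3·I. Substituting back brings back I: I = -exp(-y)*sin(3*y) - 3*exp(-y)*cos(3*y) − 9·I.
Solving for I: (1 + 9)·I equals the remaining terms, so I = (1/10)·(-exp(-y)*sin(3*y) - 3*exp(-y)*cos(3*y)).

-exp(-y)*sin(3*y)/10 - 3*exp(-y)*cos(3*y)/10 + C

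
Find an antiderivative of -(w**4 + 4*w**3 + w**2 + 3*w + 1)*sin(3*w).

Use integration by parts with u = w**4 + 4*w**3 + w**2 + 3*w + 1, dv = -sin(3*w) dw, so v = cos(3*w)/3.
Apply parts 4 times (tabular method): alternate signs, differentiate u down to 0, integrate dv up.

w**4*cos(3*w)/3 - 4*w**3*sin(3*w)/9 + 4*w**3*cos(3*w)/3 - 4*w**2*sin(3*w)/3 - w**2*cos(3*w)/9 + 2*w*sin(3*w)/27 + w*cos(3*w)/9 - sin(3*w)/27 + 29*cos(3*w)/81 + C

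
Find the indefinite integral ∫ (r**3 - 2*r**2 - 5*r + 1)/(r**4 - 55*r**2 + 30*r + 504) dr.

115*log(r - 6)/234 - 13*log(r - 4)/154 - 29*log(r + 3)/252 + 405*log(r + 7)/572 + C

Factor the denominator: (r - 6)*(r - 4)*(r + 3)*(r + 7).
Partial-fraction decomposition: 405/(572*(r + 7)) - 29/(252*(r + 3)) - 13/(154*(r - 4)) + 115/(234*(r - 6)).
Integrate each term: A/(r−a) contributes A·log|r−a|.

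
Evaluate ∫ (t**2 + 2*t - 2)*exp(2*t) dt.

Use integration by parts with u = t**2 + 2*t - 2, dv = exp(2*t) dt, so v = exp(2*t)/2.
Apply parts 2 times (tabular method): alternate signs, differentiate u down to 0, integrate dv up.

(2*t**2 + 2*t - 5)*exp(2*t)/4 + C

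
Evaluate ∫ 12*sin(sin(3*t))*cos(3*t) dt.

-4*cos(sin(3*t)) + C

Let u = sin(3*t), so du = (3*cos(3*t)) dt.
Rewriting, the integral becomes 4·∫ sin(u) du = 4·-cos(u).
Substituting back, u = sin(3*t).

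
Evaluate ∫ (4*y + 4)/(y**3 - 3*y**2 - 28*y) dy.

-log(y)/7 + 32*log(y - 7)/77 - 3*log(y + 4)/11 + C

Factor the denominator: y*(y - 7)*(y + 4).
Partial-fraction decomposition: -3/(11*(y + 4)) + 32/(77*(y - 7)) - 1/(7*y).
Integrate each term: A/(y−a) contributes A·log|y−a|.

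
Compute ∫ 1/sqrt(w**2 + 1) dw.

log(w + sqrt(w**2 + 1)) + C

Substitute w = tan(θ), so dw = sec(θ)^2 dθ and the radical becomes sqrt(w**2 + 1) = sec(θ) by the Pythagorean identity.
Integrate the resulting trig expression in θ, then back-substitute tan(θ) = w, sec(θ) = sqrt(w**2 + 1) (absorbing any constant into C).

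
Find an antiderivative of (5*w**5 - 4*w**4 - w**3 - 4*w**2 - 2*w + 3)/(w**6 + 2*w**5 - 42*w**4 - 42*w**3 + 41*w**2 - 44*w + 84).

Factor the denominator: (w - 6)*(w - 1)*(w + 2)*(w + 7)*(w**2 + 1).
Partial-fraction decomposition: (13*w + 4)/(370*(w**2 + 1)) + 3739/(1040*(w + 7)) - 3/(8*(w + 2)) + 1/(80*(w - 1)) + 33327/(19240*(w - 6)).
Integrate each term; A/(w−a) gives A·log|w−a|; the (Bw+D)/(w²+p²) term gives a log and an atan.

33327*log(w - 6)/19240 + log(w - 1)/80 - 3*log(w + 2)/8 + 3739*log(w + 7)/1040 + 13*log(w**2 + 1)/740 + 2*atan(w)/185 + C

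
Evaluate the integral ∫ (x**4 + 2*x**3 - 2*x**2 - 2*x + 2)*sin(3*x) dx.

-x**4*cos(3*x)/3 + 4*x**3*sin(3*x)/9 - 2*x**3*cos(3*x)/3 + 2*x**2*sin(3*x)/3 + 10*x**2*cos(3*x)/9 - 20*x*sin(3*x)/27 + 10*x*cos(3*x)/9 - 10*sin(3*x)/27 - 74*cos(3*x)/81 + C

Use integration by parts with u = x**4 + 2*x**3 - 2*x**2 - 2*x + 2, dv = sin(3*x) dx, so v = -cos(3*x)/3.
Apply parts 4 times (tabular method): alternate signs, differentiate u down to 0, integrate dv up.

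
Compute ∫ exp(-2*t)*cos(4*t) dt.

Let I denote the integral. Integrate by parts with u = cos(4*t), dv = exp(-2*t) dt, so v = -exp(-2*t)/2: I = -exp(-2*t)*cos(4*t)/2 − 2·∫ exp(-2*t)*sin(4*t) dt.
Apply parts again with u = sin(4*t), dv = exp(-2*t) dt: ∫ exp(-2*t)*sin(4*t) dt = -exp(-2*t)*sin(4*t)/2 + 2·I. Substituting back brings back I: I = exp(-2*t)*sin(4*t) - exp(-2*t)*cos(4*t)/2 − 4·I.
Solving for I: (1 + 4)·I equals the remaining terms, so I = (1/5)·(exp(-2*t)*sin(4*t) - exp(-2*t)*cos(4*t)/2).

exp(-2*t)*sin(4*t)/5 - exp(-2*t)*cos(4*t)/10 + C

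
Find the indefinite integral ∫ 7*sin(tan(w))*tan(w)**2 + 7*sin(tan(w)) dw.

-7*cos(tan(w)) + C

Let u = tan(w), so du = (tan(w)**2 + 1) dw.
Rewriting, the integral becomes 7·∫ sin(u) du = 7·-cos(u).
Substituting back, u = tan(w).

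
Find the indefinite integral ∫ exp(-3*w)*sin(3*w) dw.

-exp(-3*w)*sin(3*w)/6 - exp(-3*w)*cos(3*w)/6 + C

Let I denote the integral. Integrate by parts with u = sin(3*w), dv = exp(-3*w) dw, so v = -exp(-3*w)/3: I = -exp(-3*w)*sin(3*w)/3 + ∫ exp(-3*w)*cos(3*w) dw.
Apply parts again with u = cos(3*w), dv = exp(-3*w) dw: ∫ exp(-3*w)*cos(3*w) dw = -exp(-3*w)*cos(3*w)/3 − I. Substituting back brings back I: I = -exp(-3*w)*sin(3*w)/3 - exp(-3*w)*cos(3*w)/3 − I.
Solving for I: (1 + 1)·I equals the remaining terms, so I = (1/2)·(-exp(-3*w)*sin(3*w)/3 - exp(-3*w)*cos(3*w)/3).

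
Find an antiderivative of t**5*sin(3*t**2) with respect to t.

-t**4*cos(3*t**2)/6 + t**2*sin(3*t**2)/9 + cos(3*t**2)/27 + C

Let u = t², du = 2t dt; rewrite as (1/2)∫ u^2·sin(3u) du.
Now integrate by parts 2 times.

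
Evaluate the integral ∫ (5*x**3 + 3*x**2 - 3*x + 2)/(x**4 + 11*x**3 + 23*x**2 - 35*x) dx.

Factor the denominator: x*(x - 1)*(x + 5)*(x + 7).
Partial-fraction decomposition: 1545/(112*(x + 7)) - 533/(60*(x + 5)) + 7/(48*(x - 1)) - 2/(35*x).
Integrate each term: A/(x−a) contributes A·log|x−a|.

-2*log(x)/35 + 7*log(x - 1)/48 - 533*log(x + 5)/60 + 1545*log(x + 7)/112 + C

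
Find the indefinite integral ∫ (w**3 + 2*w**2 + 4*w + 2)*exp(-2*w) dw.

(-4*w**3 - 14*w**2 - 30*w - 23)*exp(-2*w)/8 + C

Use integration by parts with u = w**3 + 2*w**2 + 4*w + 2, dv = exp(-2*w) dw, so v = -exp(-2*w)/2.
Apply parts 3 times (tabular method): alternate signs, differentiate u down to 0, integrate dv up.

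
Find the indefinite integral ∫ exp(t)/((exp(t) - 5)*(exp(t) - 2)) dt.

Let u = e^t, du = e^t dt.
The integral becomes ∫ du/((u-5)(u-2)); decompose into partial fractions.

log(exp(t) - 5)/3 - log(exp(t) - 2)/3 + C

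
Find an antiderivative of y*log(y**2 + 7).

y**2*log(y**2 + 7)/2 - y**2/2 + 7*log(y**2 + 7)/2 + C

Let u = y**2 + 7, so du = (2*y) dy.
The integral becomes (1/2)·∫ log(u) du; integrate by parts with u′=log(u), dv′=du.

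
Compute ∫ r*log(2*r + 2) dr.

r**2*log(2*r + 2)/2 - r**2/4 + r/2 - log(r + 1)/2 + C

Use integration by parts with u = log(2*r + 2), dv = r dr.
Then du = 2/(2*r + 2) dr and v = r**2/2.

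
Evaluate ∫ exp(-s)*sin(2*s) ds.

-exp(-s)*sin(2*s)/5 - 2*exp(-s)*cos(2*s)/5 + C

Let I denote the integral. Integrate by parts with u = sin(2*s), dv = exp(-s) ds, so v = -exp(-s): I = -exp(-s)*sin(2*s) + 2·∫ exp(-s)*cos(2*s) ds.
Apply parts again with u = cos(2*s), dv = exp(-s) ds: ∫ exp(-s)*cos(2*s) ds = -exp(-s)*cos(2*s) − 2·I. Substituting back brings back I: I = -exp(-s)*sin(2*s) - 2*exp(-s)*cos(2*s) − 4·I.
Solving for I: (1 + 4)·I equals the remaining terms, so I = (1/5)·(-exp(-s)*sin(2*s) - 2*exp(-s)*cos(2*s)).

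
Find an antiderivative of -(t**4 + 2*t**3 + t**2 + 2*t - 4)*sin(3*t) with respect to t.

Use integration by parts with u = t**4 + 2*t**3 + t**2 + 2*t - 4, dv = -sin(3*t) dt, so v = cos(3*t)/3.
Apply parts 4 times (tabular method): alternate signs, differentiate u down to 0, integrate dv up.

t**4*cos(3*t)/3 - 4*t**3*sin(3*t)/9 + 2*t**3*cos(3*t)/3 - 2*t**2*sin(3*t)/3 - t**2*cos(3*t)/9 + 2*t*sin(3*t)/27 + 2*t*cos(3*t)/9 - 2*sin(3*t)/27 - 106*cos(3*t)/81 + C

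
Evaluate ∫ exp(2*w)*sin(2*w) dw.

exp(2*w)*sin(2*w)/4 - exp(2*w)*cos(2*w)/4 + C

Let I denote the integral. Integrate by parts with u = sin(2*w), dv = exp(2*w) dw, so v = exp(2*w)/2: I = exp(2*w)*sin(2*w)/2 − ∫ exp(2*w)*cos(2*w) dw.
Apply parts again with u = cos(2*w), dv = exp(2*w) dw: ∫ exp(2*w)*cos(2*w) dw = exp(2*w)*cos(2*w)/2 + I. Substituting back brings back I: I = exp(2*w)*sin(2*w)/2 - exp(2*w)*cos(2*w)/2 − I.
Solving for I: (1 + 1)·I equals the remaining terms, so I = (1/2)·(exp(2*w)*sin(2*w)/2 - exp(2*w)*cos(2*w)/2).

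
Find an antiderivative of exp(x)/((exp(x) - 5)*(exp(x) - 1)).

Let u = e^x, du = e^x dx.
The integral becomes ∫ du/((u-5)(u-1)); decompose into partial fractions.

log(exp(x) - 5)/4 - log(exp(x) - 1)/4 + C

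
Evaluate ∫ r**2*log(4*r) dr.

r**3*(log(r) + 2*log(2))/3 - r**3/9 + C

Use integration by parts with u = log(4*r), dv = r**2 dr.
Then du = 1/r dr and v = r**3/3.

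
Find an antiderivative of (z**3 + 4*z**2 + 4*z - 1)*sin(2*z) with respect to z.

Use integration by parts with u = z**3 + 4*z**2 + 4*z - 1, dv = sin(2*z) dz, so v = -cos(2*z)/2.
Apply parts 3 times (tabular method): alternate signs, differentiate u down to 0, integrate dv up.

-z**3*cos(2*z)/2 + 3*z**2*sin(2*z)/4 - 2*z**2*cos(2*z) + 2*z*sin(2*z) - 5*z*cos(2*z)/4 + 5*sin(2*z)/8 + 3*cos(2*z)/2 + C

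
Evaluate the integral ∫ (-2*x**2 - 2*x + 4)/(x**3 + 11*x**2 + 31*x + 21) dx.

Factor the denominator: (x + 1)*(x + 3)*(x + 7).
Partial-fraction decomposition: -10/(3*(x + 7)) + 1/(x + 3) + 1/(3*(x + 1)).
Integrate each term: A/(x−a) contributes A·log|x−a|.

log(x + 1)/3 + log(x + 3) - 10*log(x + 7)/3 + C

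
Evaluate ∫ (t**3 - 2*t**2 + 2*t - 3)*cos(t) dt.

t**3*sin(t) - 2*t**2*sin(t) + 3*t**2*cos(t) - 4*t*sin(t) - 4*t*cos(t) + sin(t) - 4*cos(t) + C

Use integration by parts with u = t**3 - 2*t**2 + 2*t - 3, dv = cos(t) dt, so v = sin(t).
Apply parts 3 times (tabular method): alternate signs, differentiate u down to 0, integrate dv up.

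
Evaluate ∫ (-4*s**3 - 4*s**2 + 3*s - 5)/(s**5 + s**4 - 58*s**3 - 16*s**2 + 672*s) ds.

Factor the denominator: s*(s - 6)*(s - 4)*(s + 4)*(s + 7).
Partial-fraction decomposition: 1150/(3003*(s + 7)) - 35/(192*(s + 4)) + 313/(704*(s - 4)) - 199/(312*(s - 6)) - 5/(672*s).
Integrate each term: A/(s−a) contributes A·log|s−a|.

-5*log(s)/672 - 199*log(s - 6)/312 + 313*log(s - 4)/704 - 35*log(s + 4)/192 + 1150*log(s + 7)/3003 + C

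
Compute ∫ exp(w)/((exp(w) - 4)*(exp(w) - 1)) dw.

log(exp(w) - 4)/3 - log(exp(w) - 1)/3 + C

Let u = e^w, du = e^w dw.
The integral becomes ∫ du/((u-4)(u-1)); decompose into partial fractions.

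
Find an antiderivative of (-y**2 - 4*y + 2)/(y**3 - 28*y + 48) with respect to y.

-3*log(y - 4)/2 + 5*log(y - 2)/8 - log(y + 6)/8 + C

Factor the denominator: (y - 4)*(y - 2)*(y + 6).
Partial-fraction decomposition: -1/(8*(y + 6)) + 5/(8*(y - 2)) - 3/(2*(y - 4)).
Integrate each term: A/(y−a) contributes A·log|y−a|.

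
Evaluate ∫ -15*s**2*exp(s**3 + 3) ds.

-5*exp(s**3 + 3) + C

Let u = s**3 + 3, so du = (3*s**2) ds.
Rewriting, the integral becomes -5·∫ e^u du = -5·e^u.
Substituting back, u = s**3 + 3.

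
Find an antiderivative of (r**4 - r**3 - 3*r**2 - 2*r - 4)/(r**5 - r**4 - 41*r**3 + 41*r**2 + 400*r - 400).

137*log(r - 5)/120 - 11*log(r - 4)/18 - log(r - 1)/40 - 23*log(r + 4)/30 + 227*log(r + 5)/180 + C

Factor the denominator: (r - 5)*(r - 4)*(r - 1)*(r + 4)*(r + 5).
Partial-fraction decomposition: 227/(180*(r + 5)) - 23/(30*(r + 4)) - 1/(40*(r - 1)) - 11/(18*(r - 4)) + 137/(120*(r - 5)).
Integrate each term: A/(r−a) contributes A·log|r−a|.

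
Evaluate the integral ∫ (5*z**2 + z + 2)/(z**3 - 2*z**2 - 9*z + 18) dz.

25*log(z - 3)/3 - 24*log(z - 2)/5 + 22*log(z + 3)/15 + C

Factor the denominator: (z - 3)*(z - 2)*(z + 3).
Partial-fraction decomposition: 22/(15*(z + 3)) - 24/(5*(z - 2)) + 25/(3*(z - 3)).
Integrate each term: A/(z−a) contributes A·log|z−a|.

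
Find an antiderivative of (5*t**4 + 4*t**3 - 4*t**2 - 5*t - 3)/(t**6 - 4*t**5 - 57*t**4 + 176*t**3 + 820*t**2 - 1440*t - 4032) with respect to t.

Factor the denominator: (t - 7)*(t - 4)**2*(t + 2)*(t + 3)*(t + 6).
Partial-fraction decomposition: -141/(400*(t + 6)) + 13/(70*(t + 3)) - 13/(432*(t + 2)) - 6623/(6300*(t - 4)) - 23/(20*(t - 4)**2) + 337/(270*(t - 7)).
Integrate each term; A/(t−a) gives A·log|t−a|; A/(t−a)² gives −A/(t−a).

337*log(t - 7)/270 - 6623*log(t - 4)/6300 - 13*log(t + 2)/432 + 13*log(t + 3)/70 - 141*log(t + 6)/400 + 23/(20*t - 80) + C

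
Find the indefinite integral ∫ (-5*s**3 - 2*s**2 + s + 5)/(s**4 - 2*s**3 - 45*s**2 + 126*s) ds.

Factor the denominator: s*(s - 6)*(s - 3)*(s + 7).
Partial-fraction decomposition: -323/(182*(s + 7)) + 29/(18*(s - 3)) - 1141/(234*(s - 6)) + 5/(126*s).
Integrate each term: A/(s−a) contributes A·log|s−a|.

5*log(s)/126 - 1141*log(s - 6)/234 + 29*log(s - 3)/18 - 323*log(s + 7)/182 + C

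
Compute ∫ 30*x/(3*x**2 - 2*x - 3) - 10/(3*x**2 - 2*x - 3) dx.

5*log(3*x**2 - 2*x - 3) + C

Let u = 3*x**2 - 2*x - 3, so du = (6*x - 2) dx.
Rewriting, the integral becomes 5·∫ 1/u du = 5·log(u).
Substituting back, u = 3*x**2 - 2*x - 3.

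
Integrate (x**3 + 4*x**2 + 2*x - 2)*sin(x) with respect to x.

-x**3*cos(x) + 3*x**2*sin(x) - 4*x**2*cos(x) + 8*x*sin(x) + 4*x*cos(x) - 4*sin(x) + 10*cos(x) + C

Use integration by parts with u = x**3 + 4*x**2 + 2*x - 2, dv = sin(x) dx, so v = -cos(x).
Apply parts 3 times (tabular method): alternate signs, differentiate u down to 0, integrate dv up.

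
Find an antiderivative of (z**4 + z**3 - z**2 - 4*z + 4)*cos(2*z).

Use integration by parts with u = z**4 + z**3 - z**2 - 4*z + 4, dv = cos(2*z) dz, so v = sin(2*z)/2.
Apply parts 4 times (tabular method): alternate signs, differentiate u down to 0, integrate dv up.

z**4*sin(2*z)/2 + z**3*sin(2*z)/2 + z**3*cos(2*z) - 2*z**2*sin(2*z) + 3*z**2*cos(2*z)/4 - 11*z*sin(2*z)/4 - 2*z*cos(2*z) + 3*sin(2*z) - 11*cos(2*z)/8 + C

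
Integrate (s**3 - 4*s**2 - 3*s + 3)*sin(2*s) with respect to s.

-s**3*cos(2*s)/2 + 3*s**2*sin(2*s)/4 + 2*s**2*cos(2*s) - 2*s*sin(2*s) + 9*s*cos(2*s)/4 - 9*sin(2*s)/8 - 5*cos(2*s)/2 + C

Use integration by parts with u = s**3 - 4*s**2 - 3*s + 3, dv = sin(2*s) ds, so v = -cos(2*s)/2.
Apply parts 3 times (tabular method): alternate signs, differentiate u down to 0, integrate dv up.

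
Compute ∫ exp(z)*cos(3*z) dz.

Let I denote the integral. Integrate by parts with u = cos(3*z), dv = exp(z) dz, so v = exp(z): I = exp(z)*cos(3*z) + 3·∫ exp(z)*sin(3*z) dz.
Apply parts again with u = sin(3*z), dv = exp(z) dz: ∫ exp(z)*sin(3*z) dz = exp(z)*sin(3*z) − 3·I. Substituting back brings back I: I = 3*exp(z)*sin(3*z) + exp(z)*cos(3*z) − 9·I.
Solving for I: (1 + 9)·I equals the remaining terms, so I = (1/10)·(3*exp(z)*sin(3*z) + exp(z)*cos(3*z)).

3*exp(z)*sin(3*z)/10 + exp(z)*cos(3*z)/10 + C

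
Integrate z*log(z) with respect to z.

z**2*log(z)/2 - z**2/4 + C

Use integration by parts with u = log(z), dv = z dz.
Then du = 1/z dz and v = z**2/2.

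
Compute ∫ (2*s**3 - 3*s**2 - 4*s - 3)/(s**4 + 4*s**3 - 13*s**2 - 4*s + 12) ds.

Factor the denominator: (s - 2)*(s - 1)*(s + 1)*(s + 6).
Partial-fraction decomposition: 519/(280*(s + 6)) - 2/(15*(s + 1)) + 4/(7*(s - 1)) - 7/(24*(s - 2)).
Integrate each term: A/(s−a) contributes A·log|s−a|.

-7*log(s - 2)/24 + 4*log(s - 1)/7 - 2*log(s + 1)/15 + 519*log(s + 6)/280 + C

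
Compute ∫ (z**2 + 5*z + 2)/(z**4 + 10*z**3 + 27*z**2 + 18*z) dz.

log(z)/9 + log(z + 1)/5 - 2*log(z + 3)/9 - 4*log(z + 6)/45 + C

Factor the denominator: z*(z + 1)*(z + 3)*(z + 6).
Partial-fraction decomposition: -4/(45*(z + 6)) - 2/(9*(z + 3)) + 1/(5*(z + 1)) + 1/(9*z).
Integrate each term: A/(z−a) contributes A·log|z−a|.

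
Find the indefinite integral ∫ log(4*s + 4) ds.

s*log(4*s + 4) - s + log(s + 1) + C

Use integration by parts with u = log(4*s + 4), dv = ds.
Then du = 4/(4*s + 4) ds and v = s.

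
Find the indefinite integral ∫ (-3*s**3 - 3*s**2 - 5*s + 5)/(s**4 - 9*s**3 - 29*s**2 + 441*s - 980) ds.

-201*log(s - 7)/14 + 235*log(s - 5)/12 - 85*log(s - 4)/11 - 461*log(s + 7)/924 + C

Factor the denominator: (s - 7)*(s - 5)*(s - 4)*(s + 7).
Partial-fraction decomposition: -461/(924*(s + 7)) - 85/(11*(s - 4)) + 235/(12*(s - 5)) - 201/(14*(s - 7)).
Integrate each term: A/(s−a) contributes A·log|s−a|.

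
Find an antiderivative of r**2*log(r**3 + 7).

Let u = r**3 + 7, so du = (3*r**2) dr.
The integral becomes (1/3)·∫ log(u) du; integrate by parts with u′=log(u), dv′=du.

r**3*log(r**3 + 7)/3 - r**3/3 + 7*log(r**3 + 7)/3 + C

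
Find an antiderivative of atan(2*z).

Use integration by parts with u = arctan(2*z), dv = dz.
Then du = 2/(4*z**2 + 1) dz.

z*atan(2*z) - log(4*z**2 + 1)/4 + C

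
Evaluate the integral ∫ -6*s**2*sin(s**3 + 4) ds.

2*cos(s**3 + 4) + C

Let u = s**3 + 4, so du = (3*s**2) ds.
Rewriting, the integral becomes -2·∫ sin(u) du = -2·-cos(u).
Substituting back, u = s**3 + 4.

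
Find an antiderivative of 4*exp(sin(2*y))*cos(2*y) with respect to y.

2*exp(sin(2*y)) + C

Let u = sin(2*y), so du = (2*cos(2*y)) dy.
Rewriting, the integral becomes 2·∫ e^u du = 2·e^u.
Substituting back, u = sin(2*y).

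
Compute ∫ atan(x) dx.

Use integration by parts with u = arctan(x), dv = dx.
Then du = 1/(x**2 + 1) dx.

x*atan(x) - log(x**2 + 1)/2 + C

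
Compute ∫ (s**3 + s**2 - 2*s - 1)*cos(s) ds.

Use integration by parts with u = s**3 + s**2 - 2*s - 1, dv = cos(s) ds, so v = sin(s).
Apply parts 3 times (tabular method): alternate signs, differentiate u down to 0, integrate dv up.

s**3*sin(s) + s**2*sin(s) + 3*s**2*cos(s) - 8*s*sin(s) + 2*s*cos(s) - 3*sin(s) - 8*cos(s) + C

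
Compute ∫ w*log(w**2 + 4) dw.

w**2*log(w**2 + 4)/2 - w**2/2 + 2*log(w**2 + 4) + C

Let u = w**2 + 4, so du = (2*w) dw.
The integral becomes (1/2)·∫ log(u) du; integrate by parts with u′=log(u), dv′=du.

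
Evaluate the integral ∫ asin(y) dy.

Use integration by parts with u = arcsin(y), dv = dy.
Then du = 1/sqrt(-y**2 + 1) dy.

y*asin(y) + sqrt(-y**2 + 1) + C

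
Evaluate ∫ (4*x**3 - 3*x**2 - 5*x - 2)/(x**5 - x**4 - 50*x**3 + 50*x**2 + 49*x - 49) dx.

Factor the denominator: (x - 7)*(x - 1)**2*(x + 1)*(x + 7).
Partial-fraction decomposition: -743/(2688*(x + 7)) + 1/(48*(x + 1)) - 5/(128*(x - 1)) + 1/(16*(x - 1)**2) + 33/(112*(x - 7)).
Integrate each term; A/(x−a) gives A·log|x−a|; A/(x−a)² gives −A/(x−a).

33*log(x - 7)/112 - 5*log(x - 1)/128 + log(x + 1)/48 - 743*log(x + 7)/2688 - 1/(16*x - 16) + C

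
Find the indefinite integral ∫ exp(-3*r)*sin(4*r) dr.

Let I denote the integral. Integrate by parts with u = sin(4*r), dv = exp(-3*r) dr, so v = -exp(-3*r)/3: I = -exp(-3*r)*sin(4*r)/3 + (4/3)·∫ exp(-3*r)*cos(4*r) dr.
Apply parts again with u = cos(4*r), dv = exp(-3*r) dr: ∫ exp(-3*r)*cos(4*r) dr = -exp(-3*r)*cos(4*r)/3 − (4/3)·I. Substituting back brings back I: I = -exp(-3*r)*sin(4*r)/3 - 4*exp(-3*r)*cos(4*r)/9 − (16/9)·I.
Solving for I: (1 + 16/9)·I equals the remaining terms, so I = (9/25)·(-exp(-3*r)*sin(4*r)/3 - 4*exp(-3*r)*cos(4*r)/9).

-3*exp(-3*r)*sin(4*r)/25 - 4*exp(-3*r)*cos(4*r)/25 + C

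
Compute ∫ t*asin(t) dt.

Use integration by parts with u = arcsin(t), dv = t dt.
Then du = 1/sqrt(-t**2 + 1) dt.

t**2*asin(t)/2 + t*sqrt(-t**2 + 1)/4 - asin(t)/4 + C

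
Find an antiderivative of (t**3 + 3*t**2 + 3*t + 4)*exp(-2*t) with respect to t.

Use integration by parts with u = t**3 + 3*t**2 + 3*t + 4, dv = exp(-2*t) dt, so v = -exp(-2*t)/2.
Apply parts 3 times (tabular method): alternate signs, differentiate u down to 0, integrate dv up.

(-4*t**3 - 18*t**2 - 30*t - 31)*exp(-2*t)/8 + C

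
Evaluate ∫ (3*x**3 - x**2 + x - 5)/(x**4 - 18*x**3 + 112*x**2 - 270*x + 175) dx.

Factor the denominator: (x - 7)*(x - 5)**2*(x - 1).
Partial-fraction decomposition: 1/(48*(x - 1)) - 607/(16*(x - 5)) - 175/(4*(x - 5)**2) + 491/(12*(x - 7)).
Integrate each term; A/(x−a) gives A·log|x−a|; A/(x−a)² gives −A/(x−a).

491*log(x - 7)/12 - 607*log(x - 5)/16 + log(x - 1)/48 + 175/(4*x - 20) + C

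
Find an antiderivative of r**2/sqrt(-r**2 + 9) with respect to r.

-r*sqrt(-r**2 + 9)/2 + 9*asin(r/3)/2 + C

Substitute r = 3·sin(θ), so dr = 3·cos(θ) dθ and the radical becomes sqrt(-r**2 + 9) = 3·cos(θ) by the Pythagorean identity.
Integrate the resulting trig expression in θ, then back-substitute θ = asin(r/3), sin(θ) = r/3, cos(θ) = sqrt(-r**2 + 9)/3 (absorbing any constant into C).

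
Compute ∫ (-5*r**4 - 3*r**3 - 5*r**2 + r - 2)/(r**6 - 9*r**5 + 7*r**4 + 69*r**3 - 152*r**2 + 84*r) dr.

-log(r)/42 - 6637*log(r - 7)/5250 + 29*log(r - 2)/50 + 7*log(r - 1)/12 + 187*log(r + 3)/1500 - 62/(25*r - 50) + C

Factor the denominator: r*(r - 7)*(r - 2)**2*(r - 1)*(r + 3).
Partial-fraction decomposition: 187/(1500*(r + 3)) + 7/(12*(r - 1)) + 29/(50*(r - 2)) + 62/(25*(r - 2)**2) - 6637/(5250*(r - 7)) - 1/(42*r).
Integrate each term; A/(r−a) gives A·log|r−a|; A/(r−a)² gives −A/(r−a).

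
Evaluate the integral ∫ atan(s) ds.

s*atan(s) - log(s**2 + 1)/2 + C

Use integration by parts with u = arctan(s), dv = ds.
Then du = 1/(s**2 + 1) ds.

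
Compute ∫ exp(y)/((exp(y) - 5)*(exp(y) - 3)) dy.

Let u = e^y, du = e^y dy.
The integral becomes ∫ du/((u-3)(u-5)); decompose into partial fractions.

log(exp(y) - 5)/2 - log(exp(y) - 3)/2 + C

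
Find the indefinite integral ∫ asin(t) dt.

Use integration by parts with u = arcsin(t), dv = dt.
Then du = 1/sqrt(-t**2 + 1) dt.

t*asin(t) + sqrt(-t**2 + 1) + C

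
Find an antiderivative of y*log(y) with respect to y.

Use integration by parts with u = log(y), dv = y dy.
Then du = 1/y dy and v = y**2/2.

y**2*log(y)/2 - y**2/4 + C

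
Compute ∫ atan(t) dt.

t*atan(t) - log(t**2 + 1)/2 + C

Use integration by parts with u = arctan(t), dv = dt.
Then du = 1/(t**2 + 1) dt.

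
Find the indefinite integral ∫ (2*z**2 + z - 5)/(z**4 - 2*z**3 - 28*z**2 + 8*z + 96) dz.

73*log(z - 6)/320 - 5*log(z - 2)/96 + log(z + 2)/64 - 23*log(z + 4)/120 + C

Factor the denominator: (z - 6)*(z - 2)*(z + 2)*(z + 4).
Partial-fraction decomposition: -23/(120*(z + 4)) + 1/(64*(z + 2)) - 5/(96*(z - 2)) + 73/(320*(z - 6)).
Integrate each term: A/(z−a) contributes A·log|z−a|.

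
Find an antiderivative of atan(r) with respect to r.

Use integration by parts with u = arctan(r), dv = dr.
Then du = 1/(r**2 + 1) dr.

r*atan(r) - log(r**2 + 1)/2 + C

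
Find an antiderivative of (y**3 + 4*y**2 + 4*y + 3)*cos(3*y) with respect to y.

y**3*sin(3*y)/3 + 4*y**2*sin(3*y)/3 + y**2*cos(3*y)/3 + 10*y*sin(3*y)/9 + 8*y*cos(3*y)/9 + 19*sin(3*y)/27 + 10*cos(3*y)/27 + C

Use integration by parts with u = y**3 + 4*y**2 + 4*y + 3, dv = cos(3*y) dy, so v = sin(3*y)/3.
Apply parts 3 times (tabular method): alternate signs, differentiate u down to 0, integrate dv up.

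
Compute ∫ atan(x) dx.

x*atan(x) - log(x**2 + 1)/2 + C

Use integration by parts with u = arctan(x), dv = dx.
Then du = 1/(x**2 + 1) dx.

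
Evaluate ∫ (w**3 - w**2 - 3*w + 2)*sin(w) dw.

-w**3*cos(w) + 3*w**2*sin(w) + w**2*cos(w) - 2*w*sin(w) + 9*w*cos(w) - 9*sin(w) - 4*cos(w) + C

Use integration by parts with u = w**3 - w**2 - 3*w + 2, dv = sin(w) dw, so v = -cos(w).
Apply parts 3 times (tabular method): alternate signs, differentiate u down to 0, integrate dv up.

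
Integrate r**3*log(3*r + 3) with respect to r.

r**4*log(3*r + 3)/4 - r**4/16 + r**3/12 - r**2/8 + r/4 - log(r + 1)/4 + C

Use integration by parts with u = log(3*r + 3), dv = r**3 dr.
Then du = 3/(3*r + 3) dr and v = r**4/4.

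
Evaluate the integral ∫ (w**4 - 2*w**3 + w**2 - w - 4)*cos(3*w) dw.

w**4*sin(3*w)/3 - 2*w**3*sin(3*w)/3 + 4*w**3*cos(3*w)/9 - w**2*sin(3*w)/9 - 2*w**2*cos(3*w)/3 + w*sin(3*w)/9 - 2*w*cos(3*w)/27 - 106*sin(3*w)/81 + cos(3*w)/27 + C

Use integration by parts with u = w**4 - 2*w**3 + w**2 - w - 4, dv = cos(3*w) dw, so v = sin(3*w)/3.
Apply parts 4 times (tabular method): alternate signs, differentiate u down to 0, integrate dv up.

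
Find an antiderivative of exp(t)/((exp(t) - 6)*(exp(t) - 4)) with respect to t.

log(exp(t) - 6)/2 - log(exp(t) - 4)/2 + C

Let u = e^t, du = e^t dt.
The integral becomes ∫ du/((u-6)(u-4)); decompose into partial fractions.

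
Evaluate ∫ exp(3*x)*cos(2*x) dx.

Let I denote the integral. Integrate by parts with u = cos(2*x), dv = exp(3*x) dx, so v = exp(3*x)/3: I = exp(3*x)*cos(2*x)/3 + (2/3)·∫ exp(3*x)*sin(2*x) dx.
Apply parts again with u = sin(2*x), dv = exp(3*x) dx: ∫ exp(3*x)*sin(2*x) dx = exp(3*x)*sin(2*x)/3 − (2/3)·I. Substituting back brings back I: I = 2*exp(3*x)*sin(2*x)/9 + exp(3*x)*cos(2*x)/3 − (4/9)·I.
Solving for I: (1 + 4/9)·I equals the remaining terms, so I = (9/13)·(2*exp(3*x)*sin(2*x)/9 + exp(3*x)*cos(2*x)/3).

2*exp(3*x)*sin(2*x)/13 + 3*exp(3*x)*cos(2*x)/13 + C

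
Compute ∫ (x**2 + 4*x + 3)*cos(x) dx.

x**2*sin(x) + 4*x*sin(x) + 2*x*cos(x) + sin(x) + 4*cos(x) + C

Use integration by parts with u = x**2 + 4*x + 3, dv = cos(x) dx, so v = sin(x).
Apply parts 2 times (tabular method): alternate signs, differentiate u down to 0, integrate dv up.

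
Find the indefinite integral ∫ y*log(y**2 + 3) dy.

Let u = y**2 + 3, so du = (2*y) dy.
The integral becomes (1/2)·∫ log(u) du; integrate by parts with u′=log(u), dv′=du.

y**2*log(y**2 + 3)/2 - y**2/2 + 3*log(y**2 + 3)/2 + C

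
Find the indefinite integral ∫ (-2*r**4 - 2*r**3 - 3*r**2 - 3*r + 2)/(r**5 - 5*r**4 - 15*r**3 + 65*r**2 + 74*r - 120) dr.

-397*log(r - 5)/56 + 349*log(r - 4)/63 - log(r - 1)/18 + 10*log(r + 2)/63 - 31*log(r + 3)/56 + C

Factor the denominator: (r - 5)*(r - 4)*(r - 1)*(r + 2)*(r + 3).
Partial-fraction decomposition: -31/(56*(r + 3)) + 10/(63*(r + 2)) - 1/(18*(r - 1)) + 349/(63*(r - 4)) - 397/(56*(r - 5)).
Integrate each term: A/(r−a) contributes A·log|r−a|.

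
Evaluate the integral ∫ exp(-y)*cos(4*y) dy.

4*exp(-y)*sin(4*y)/17 - exp(-y)*cos(4*y)/17 + C

Let I denote the integral. Integrate by parts with u = cos(4*y), dv = exp(-y) dy, so v = -exp(-y): I = -exp(-y)*cos(4*y) − 4·∫ exp(-y)*sin(4*y) dy.
Apply parts again with u = sin(4*y), dv = exp(-y) dy: ∫ exp(-y)*sin(4*y) dy = -exp(-y)*sin(4*y) + 4·I. Substituting back brings back I: I = 4*exp(-y)*sin(4*y) - exp(-y)*cos(4*y) − 16·I.
Solving for I: (1 + 16)·I equals the remaining terms, so I = (1/17)·(4*exp(-y)*sin(4*y) - exp(-y)*cos(4*y)).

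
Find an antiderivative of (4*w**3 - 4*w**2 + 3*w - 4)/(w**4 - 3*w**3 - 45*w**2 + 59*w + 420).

Factor the denominator: (w - 7)*(w - 4)*(w + 3)*(w + 5).
Partial-fraction decomposition: 619/(216*(w + 5)) - 157/(140*(w + 3)) - 200/(189*(w - 4)) + 1193/(360*(w - 7)).
Integrate each term: A/(w−a) contributes A·log|w−a|.

1193*log(w - 7)/360 - 200*log(w - 4)/189 - 157*log(w + 3)/140 + 619*log(w + 5)/216 + C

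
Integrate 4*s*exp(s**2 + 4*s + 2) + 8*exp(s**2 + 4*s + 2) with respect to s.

2*exp(s**2 + 4*s + 2) + C

Let u = s**2 + 4*s + 2, so du = (2*s + 4) ds.
Rewriting, the integral becomes 2·∫ e^u du = 2·e^u.
Substituting back, u = s**2 + 4*s + 2.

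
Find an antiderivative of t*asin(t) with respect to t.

t**2*asin(t)/2 + t*sqrt(-t**2 + 1)/4 - asin(t)/4 + C

Use integration by parts with u = arcsin(t), dv = t dt.
Then du = 1/sqrt(-t**2 + 1) dt.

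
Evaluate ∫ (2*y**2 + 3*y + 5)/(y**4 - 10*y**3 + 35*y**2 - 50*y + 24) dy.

49*log(y - 4)/6 - 16*log(y - 3) + 19*log(y - 2)/2 - 5*log(y - 1)/3 + C

Factor the denominator: (y - 4)*(y - 3)*(y - 2)*(y - 1).
Partial-fraction decomposition: -5/(3*(y - 1)) + 19/(2*(y - 2)) - 16/(y - 3) + 49/(6*(y - 4)).
Integrate each term: A/(y−a) contributes A·log|y−a|.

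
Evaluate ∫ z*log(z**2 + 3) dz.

Let u = z**2 + 3, so du = (2*z) dz.
The integral becomes (1/2)·∫ log(u) du; integrate by parts with u′=log(u), dv′=du.

z**2*log(z**2 + 3)/2 - z**2/2 + 3*log(z**2 + 3)/2 + C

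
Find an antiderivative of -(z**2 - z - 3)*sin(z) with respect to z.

Use integration by parts with u = z**2 - z - 3, dv = -sin(z) dz, so v = cos(z).
Apply parts 2 times (tabular method): alternate signs, differentiate u down to 0, integrate dv up.

z**2*cos(z) - 2*z*sin(z) - z*cos(z) + sin(z) - 5*cos(z) + C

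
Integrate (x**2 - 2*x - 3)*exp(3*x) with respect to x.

Use integration by parts with u = x**2 - 2*x - 3, dv = exp(3*x) dx, so v = exp(3*x)/3.
Apply parts 2 times (tabular method): alternate signs, differentiate u down to 0, integrate dv up.

(9*x**2 - 24*x - 19)*exp(3*x)/27 + C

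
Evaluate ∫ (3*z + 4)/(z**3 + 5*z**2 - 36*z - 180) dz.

log(z - 6)/6 + log(z + 5) - 7*log(z + 6)/6 + C

Factor the denominator: (z - 6)*(z + 5)*(z + 6).
Partial-fraction decomposition: -7/(6*(z + 6)) + 1/(z + 5) + 1/(6*(z - 6)).
Integrate each term: A/(z−a) contributes A·log|z−a|.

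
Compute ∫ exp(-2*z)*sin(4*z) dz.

-exp(-2*z)*sin(4*z)/10 - exp(-2*z)*cos(4*z)/5 + C

Let I denote the integral. Integrate by parts with u = sin(4*z), dv = exp(-2*z) dz, so v = -exp(-2*z)/2: I = -exp(-2*z)*sin(4*z)/2 + 2·∫ exp(-2*z)*cos(4*z) dz.
Apply parts again with u = cos(4*z), dv = exp(-2*z) dz: ∫ exp(-2*z)*cos(4*z) dz = -exp(-2*z)*cos(4*z)/2 − 2·I. Substituting back brings back I: I = -exp(-2*z)*sin(4*z)/2 - exp(-2*z)*cos(4*z) − 4·I.
Solving for I: (1 + 4)·I equals the remaining terms, so I = (1/5)·(-exp(-2*z)*sin(4*z)/2 - exp(-2*z)*cos(4*z)).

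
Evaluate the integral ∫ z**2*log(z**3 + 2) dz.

z**3*log(z**3 + 2)/3 - z**3/3 + 2*log(z**3 + 2)/3 + C

Let u = z**3 + 2, so du = (3*z**2) dz.
The integral becomes (1/3)·∫ log(u) du; integrate by parts with u′=log(u), dv′=du.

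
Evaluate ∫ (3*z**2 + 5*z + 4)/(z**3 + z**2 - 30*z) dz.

-2*log(z)/15 + 104*log(z - 5)/55 + 41*log(z + 6)/33 + C

Factor the denominator: z*(z - 5)*(z + 6).
Partial-fraction decomposition: 41/(33*(z + 6)) + 104/(55*(z - 5)) - 2/(15*z).
Integrate each term: A/(z−a) contributes A·log|z−a|.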